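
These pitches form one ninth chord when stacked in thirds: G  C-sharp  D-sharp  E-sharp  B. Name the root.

Arranged so that each adjacent pair is a third by letter name: C-sharp – E-sharp – G – B – D-sharp.
The bottom of that stack, C-sharp, is the root (this is C-sharp dominant ninth flat five).

C-sharp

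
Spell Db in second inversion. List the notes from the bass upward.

Ab  Db  F

Db = Db–F–Ab; second inversion → fifth (Ab) lowest.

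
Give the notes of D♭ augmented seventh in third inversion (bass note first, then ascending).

In root position, D♭ augmented seventh is D-flat–F–A–C-flat.
Third inversion puts the seventh (C-flat) in the bass.

C-flat D-flat F A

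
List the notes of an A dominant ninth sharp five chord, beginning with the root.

A C-sharp E-sharp G B

A dominant ninth sharp five: dominant ninth sharp five on A.
Root: A
Major 3rd (3rd): C-sharp
Augmented 5th (5th): E-sharp
Minor 7th (7th): G
Major 9th (9th): B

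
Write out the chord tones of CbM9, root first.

Root Cb, quality major ninth:
Root: Cb
Major 3rd (3rd): Eb
Perfect 5th (5th): Gb
Major 7th (7th): Bb
Major 9th (9th): Db

Cb, Eb, Gb, Bb, Db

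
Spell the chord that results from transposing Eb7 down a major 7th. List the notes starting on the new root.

F♭ A♭ C♭ E𝄫

Transposed root: E♭ → F♭ (major 7th down). So we spell F♭ dominant seventh:
Root: F♭
Major 3rd (3rd): A♭
Perfect 5th (5th): C♭
Minor 7th (7th): E𝄫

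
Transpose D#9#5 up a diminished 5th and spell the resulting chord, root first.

Transposed root: D# → A (diminished 5th up). So we spell A dominant ninth sharp five:
A — root
C# — major 3rd
E# — augmented 5th
G — minor 7th
B — major 9th

A, C#, E#, G, B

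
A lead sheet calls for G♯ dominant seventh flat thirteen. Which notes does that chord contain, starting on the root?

G# – B# – D# – F# – E

G♯ dominant seventh flat thirteen is a dominant seventh flat thirteen built on G#.
G# — root
B# — major 3rd
D# — perfect 5th
F# — minor 7th
E — minor 13th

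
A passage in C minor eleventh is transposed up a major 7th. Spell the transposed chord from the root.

A major 7th up from C is B, so the new chord is B minor eleventh.
root → B
3rd (minor 3rd) → D
5th (perfect 5th) → F-sharp
7th (minor 7th) → A
9th (major 9th) → C-sharp
11th (perfect 11th) → E

B, D, F-sharp, A, C-sharp, E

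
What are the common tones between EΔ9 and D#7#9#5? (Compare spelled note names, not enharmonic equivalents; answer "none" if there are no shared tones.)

D#

EΔ9 = E, G#, B, D#, F#.
D#7#9#5 = D#, F##, A##, C#, E##.
Shared: D#.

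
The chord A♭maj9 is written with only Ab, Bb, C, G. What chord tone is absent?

Eb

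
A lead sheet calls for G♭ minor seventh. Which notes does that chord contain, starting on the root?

G♭ minor seventh: minor seventh on G-flat.
root → G-flat
3rd (minor 3rd) → B-double-flat
5th (perfect 5th) → D-flat
7th (minor 7th) → F-flat

G-flat  B-double-flat  D-flat  F-flat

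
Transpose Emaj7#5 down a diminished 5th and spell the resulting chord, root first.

E down a diminished 5th → A♯. New chord: A♯ augmented major seventh.
Root: A♯
Major 3rd (3rd): C𝄪
Augmented 5th (5th): E𝄪
Major 7th (7th): G𝄪

A♯, C𝄪, E𝄪, G𝄪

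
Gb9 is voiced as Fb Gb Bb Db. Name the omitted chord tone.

Ab

The full Gb9 chord is Gb, Bb, Db, Fb, Ab.
Comparing with the voicing, the major 9th (9th) — Ab — is absent.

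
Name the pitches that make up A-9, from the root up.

A-9: minor ninth on A.
root → A
3rd (minor 3rd) → C
5th (perfect 5th) → E
7th (minor 7th) → G
9th (major 9th) → B

A C E G B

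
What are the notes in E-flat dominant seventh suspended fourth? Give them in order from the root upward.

E-flat  A-flat  B-flat  D-flat

E-flat dominant seventh suspended fourth: dominant seventh suspended fourth on E-flat.
E-flat — root
A-flat — perfect 4th
B-flat — perfect 5th
D-flat — minor 7th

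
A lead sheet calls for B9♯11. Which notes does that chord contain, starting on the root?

B9♯11 is a dominant ninth sharp eleven built on B.
B — root
D# — major 3rd
F# — perfect 5th
A — minor 7th
C# — major 9th
E# — augmented 11th

B – D# – F# – A – C# – E#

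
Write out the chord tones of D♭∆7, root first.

D♭, F, A♭, C

D♭∆7: major seventh on D♭.
D♭ — root
F — major 3rd
A♭ — perfect 5th
C — major 7th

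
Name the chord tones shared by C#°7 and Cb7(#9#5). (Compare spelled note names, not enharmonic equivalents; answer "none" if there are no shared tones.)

C#°7: C# E G Bb
Cb7(#9#5): Cb Eb G Bbb D
Common to both → G.

G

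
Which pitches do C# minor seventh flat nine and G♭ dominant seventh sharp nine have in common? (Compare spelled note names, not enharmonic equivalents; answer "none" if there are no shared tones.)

C# minor seventh flat nine = C♯, E, G♯, B, D.
G♭ dominant seventh sharp nine = G♭, B♭, D♭, F♭, A.
Shared: none.

none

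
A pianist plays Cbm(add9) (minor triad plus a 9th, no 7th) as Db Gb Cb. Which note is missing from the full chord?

Cbm(add9) = Cb, Ebb, Gb, Db. The voicing lacks the 3rd (minor 3rd), Ebb.

Ebb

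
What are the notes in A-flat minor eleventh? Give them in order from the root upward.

A-flat minor eleventh: minor eleventh on A-flat.
Root: A-flat
Minor 3rd (3rd): C-flat
Perfect 5th (5th): E-flat
Minor 7th (7th): G-flat
Major 9th (9th): B-flat
Perfect 11th (11th): D-flat

A-flat  C-flat  E-flat  G-flat  B-flat  D-flat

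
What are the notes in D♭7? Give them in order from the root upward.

Db, F, Ab, Cb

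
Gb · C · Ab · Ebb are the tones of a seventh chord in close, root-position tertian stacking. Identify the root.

Ab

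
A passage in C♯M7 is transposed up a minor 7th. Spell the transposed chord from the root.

B, D#, F#, A#

C# up a minor 7th → B. New chord: B major seventh.
root → B
3rd (major 3rd) → D#
5th (perfect 5th) → F#
7th (major 7th) → A#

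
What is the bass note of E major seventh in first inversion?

E major seventh in root position is E–G-sharp–B–D-sharp.
First inversion places the third in the bass, which is G-sharp.

G-sharp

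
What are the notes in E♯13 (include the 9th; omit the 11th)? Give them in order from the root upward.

E#, G##, B#, D#, F##, C##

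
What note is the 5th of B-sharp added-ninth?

F-double-sharp

Root of B-sharp added-ninth = B-sharp. The 5th is a perfect 5th: B-sharp up a perfect 5th → F-double-sharp.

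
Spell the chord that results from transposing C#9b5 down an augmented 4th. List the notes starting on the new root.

C# down an augmented 4th → G. New chord: G dominant ninth flat five.
root → G
3rd (major 3rd) → B
5th (diminished 5th) → Db
7th (minor 7th) → F
9th (major 9th) → A

G B Db F A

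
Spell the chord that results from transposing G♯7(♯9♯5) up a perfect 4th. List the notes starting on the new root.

C#, E#, G##, B, D##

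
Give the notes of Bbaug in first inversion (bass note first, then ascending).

In root position, Bbaug is Bb–D–F#.
First inversion puts the third (D) in the bass.

D, F#, Bb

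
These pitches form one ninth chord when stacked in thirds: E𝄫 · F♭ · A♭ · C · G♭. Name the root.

F♭

Arranged so that each adjacent pair is a third by letter name: F♭ – A♭ – C – E𝄫 – G♭.
The bottom of that stack, F♭, is the root (this is F♭ dominant ninth sharp five).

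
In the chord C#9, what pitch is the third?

Root of C#9 = C#. The 3rd is a major 3rd: C# up a major 3rd → E#.

E#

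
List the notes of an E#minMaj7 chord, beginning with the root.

Root E#, quality minor-major seventh:
- root: E#
- minor 3rd: G#
- perfect 5th: B#
- major 7th: D##

E#, G#, B#, D##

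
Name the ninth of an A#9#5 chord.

B#

Root of A#9#5 = A#. The 9th is a major 9th: A# up a major 9th → B#.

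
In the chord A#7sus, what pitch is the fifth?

E#

A#7sus is built on A#; its 5th is a perfect 5th above the root.
A fifth above A uses the letter E, and the perfect 5th above A# is E#.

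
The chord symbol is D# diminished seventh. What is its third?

F-sharp

Root of D# diminished seventh = D-sharp. The 3rd is a minor 3rd: D-sharp up a minor 3rd → F-sharp.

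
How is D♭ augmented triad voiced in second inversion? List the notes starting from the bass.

A D-flat F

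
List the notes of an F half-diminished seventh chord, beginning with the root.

F, A-flat, C-flat, E-flat

F half-diminished seventh: half-diminished seventh on F.
F — root
A-flat — minor 3rd
C-flat — diminished 5th
E-flat — minor 7th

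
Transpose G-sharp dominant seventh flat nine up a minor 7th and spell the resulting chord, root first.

F♯ A♯ C♯ E G

A minor 7th up from G♯ is F♯, so the new chord is F♯ dominant seventh flat nine.
- root: F♯
- major 3rd: A♯
- perfect 5th: C♯
- minor 7th: E
- minor 9th: G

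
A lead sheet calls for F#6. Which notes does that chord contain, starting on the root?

F#  A#  C#  D#

F#6 is a major sixth built on F#.
- root: F#
- major 3rd: A#
- perfect 5th: C#
- major 6th: D#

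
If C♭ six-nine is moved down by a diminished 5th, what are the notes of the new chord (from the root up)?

A diminished 5th down from C-flat is F, so the new chord is F six-nine.
Root: F
Major 3rd (3rd): A
Perfect 5th (5th): C
Major 6th (6th): D
Major 9th (9th): G

F A C D G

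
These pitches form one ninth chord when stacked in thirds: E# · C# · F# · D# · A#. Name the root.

D#

Stacking in thirds gives D# – F# – A# – C# – E#, so D# is the root — D# minor ninth.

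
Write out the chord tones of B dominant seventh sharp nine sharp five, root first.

Root B, quality dominant seventh sharp nine sharp five:
- root: B
- major 3rd: D-sharp
- augmented 5th: F-double-sharp
- minor 7th: A
- augmented 9th: C-double-sharp

B D-sharp F-double-sharp A C-double-sharp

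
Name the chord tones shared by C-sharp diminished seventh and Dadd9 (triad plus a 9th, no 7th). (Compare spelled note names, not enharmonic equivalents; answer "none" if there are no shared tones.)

E

C-sharp diminished seventh = C#, E, G, Bb.
Dadd9 = D, F#, A, E.
Shared: E.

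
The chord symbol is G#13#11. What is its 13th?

E#

G#13#11 is built on G#; its 13th is a major 13th above the root.
A sixth above G uses the letter E, and the major 13th above G# is E#.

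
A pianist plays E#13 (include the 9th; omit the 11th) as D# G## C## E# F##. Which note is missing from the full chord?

B#

E#13 = E#, G##, B#, D#, F##, C##. The voicing lacks the 5th (perfect 5th), B#.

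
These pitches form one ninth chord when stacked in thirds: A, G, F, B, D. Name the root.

G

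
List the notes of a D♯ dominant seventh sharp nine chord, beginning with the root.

D-sharp  F-double-sharp  A-sharp  C-sharp  E-double-sharp

Root D-sharp, quality dominant seventh sharp nine:
root → D-sharp
3rd (major 3rd) → F-double-sharp
5th (perfect 5th) → A-sharp
7th (minor 7th) → C-sharp
9th (augmented 9th) → E-double-sharp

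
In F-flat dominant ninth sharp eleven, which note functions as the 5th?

Root of F-flat dominant ninth sharp eleven = Fb. The 5th is a perfect 5th: Fb up a perfect 5th → Cb.

Cb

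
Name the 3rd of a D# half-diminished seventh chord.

D# half-diminished seventh is built on D#; its 3rd is a minor 3rd above the root.
A third above D uses the letter F, and the minor 3rd above D# is F#.

F#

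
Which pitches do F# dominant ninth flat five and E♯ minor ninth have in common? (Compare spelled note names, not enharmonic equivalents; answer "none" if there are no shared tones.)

G-sharp

F# dominant ninth flat five = F-sharp, A-sharp, C, E, G-sharp.
E♯ minor ninth = E-sharp, G-sharp, B-sharp, D-sharp, F-double-sharp.
Shared: G-sharp.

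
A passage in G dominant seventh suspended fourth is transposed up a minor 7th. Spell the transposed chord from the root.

G up a minor 7th → F. New chord: F dominant seventh suspended fourth.
root → F
4th (perfect 4th) → B-flat
5th (perfect 5th) → C
7th (minor 7th) → E-flat

F B-flat C E-flat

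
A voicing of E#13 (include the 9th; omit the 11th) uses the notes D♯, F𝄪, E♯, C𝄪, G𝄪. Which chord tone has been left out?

E#13 = E♯, G𝄪, B♯, D♯, F𝄪, C𝄪. The voicing lacks the 5th (perfect 5th), B♯.

B♯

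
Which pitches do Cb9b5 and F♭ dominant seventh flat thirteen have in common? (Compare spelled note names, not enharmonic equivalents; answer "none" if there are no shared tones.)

Cb

Cb9b5 = Cb, Eb, Gbb, Bbb, Db.
F♭ dominant seventh flat thirteen = Fb, Ab, Cb, Ebb, Dbb.
Shared: Cb.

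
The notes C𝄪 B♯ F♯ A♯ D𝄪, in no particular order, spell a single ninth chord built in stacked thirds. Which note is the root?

Arranged so that each adjacent pair is a third by letter name: B♯ – D𝄪 – F♯ – A♯ – C𝄪.
The bottom of that stack, B♯, is the root (this is B♯ dominant ninth flat five).

B♯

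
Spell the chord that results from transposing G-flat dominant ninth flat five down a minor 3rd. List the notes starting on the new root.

G-flat down a minor 3rd → E-flat. New chord: E-flat dominant ninth flat five.
Root: E-flat
Major 3rd (3rd): G
Diminished 5th (5th): B-double-flat
Minor 7th (7th): D-flat
Major 9th (9th): F

E-flat, G, B-double-flat, D-flat, F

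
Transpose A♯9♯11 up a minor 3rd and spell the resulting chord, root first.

C# E# G# B D# F##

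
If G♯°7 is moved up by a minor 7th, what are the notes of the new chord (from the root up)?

G# up a minor 7th → F#. New chord: F# diminished seventh.
F# — root
A — minor 3rd
C — diminished 5th
Eb — diminished 7th

F#, A, C, Eb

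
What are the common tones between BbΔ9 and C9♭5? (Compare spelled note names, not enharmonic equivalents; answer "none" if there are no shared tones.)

Bb – D – C

BbΔ9 = Bb, D, F, A, C.
C9♭5 = C, E, Gb, Bb, D.
Shared: Bb, D, C.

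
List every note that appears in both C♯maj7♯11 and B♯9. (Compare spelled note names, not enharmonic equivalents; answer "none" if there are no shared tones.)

B♯ F𝄪

C♯maj7♯11: C♯ E♯ G♯ B♯ F𝄪
B♯9: B♯ D𝄪 F𝄪 A♯ C𝄪
Common to both → B♯, F𝄪.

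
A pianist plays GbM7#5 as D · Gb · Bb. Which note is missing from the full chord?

F

GbM7#5 = Gb, Bb, D, F. The voicing lacks the 7th (major 7th), F.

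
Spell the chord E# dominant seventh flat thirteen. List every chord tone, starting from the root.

E-sharp  G-double-sharp  B-sharp  D-sharp  C-sharp

E# dominant seventh flat thirteen is a dominant seventh flat thirteen built on E-sharp.
Root: E-sharp
Major 3rd (3rd): G-double-sharp
Perfect 5th (5th): B-sharp
Minor 7th (7th): D-sharp
Minor 13th (13th): C-sharp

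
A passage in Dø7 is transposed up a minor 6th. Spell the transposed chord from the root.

Transposed root: D → Bb (minor 6th up). So we spell Bb half-diminished seventh:
Bb — root
Db — minor 3rd
Fb — diminished 5th
Ab — minor 7th

Bb, Db, Fb, Ab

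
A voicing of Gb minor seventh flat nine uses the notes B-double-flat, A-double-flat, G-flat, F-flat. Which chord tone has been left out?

D-flat

Gb minor seventh flat nine = G-flat, B-double-flat, D-flat, F-flat, A-double-flat. The voicing lacks the 5th (perfect 5th), D-flat.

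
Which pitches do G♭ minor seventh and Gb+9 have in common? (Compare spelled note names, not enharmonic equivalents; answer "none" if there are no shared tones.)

Gb, Fb

G♭ minor seventh = Gb, Bbb, Db, Fb.
Gb+9 = Gb, Bb, D, Fb, Ab.
Shared: Gb, Fb.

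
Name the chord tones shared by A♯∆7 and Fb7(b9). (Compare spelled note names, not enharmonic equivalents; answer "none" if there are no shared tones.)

none

A♯∆7 = A#, C##, E#, G##.
Fb7(b9) = Fb, Ab, Cb, Ebb, Gbb.
Shared: none.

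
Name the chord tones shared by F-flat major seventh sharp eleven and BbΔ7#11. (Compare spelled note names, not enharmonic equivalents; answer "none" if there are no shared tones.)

F-flat major seventh sharp eleven = Fb, Ab, Cb, Eb, Bb.
BbΔ7#11 = Bb, D, F, A, E.
Shared: Bb.

Bb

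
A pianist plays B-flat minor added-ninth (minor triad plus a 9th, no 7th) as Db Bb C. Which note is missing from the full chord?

F

B-flat minor added-ninth = Bb, Db, F, C. The voicing lacks the 5th (perfect 5th), F.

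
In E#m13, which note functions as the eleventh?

E#m13 is built on E#; its 11th is a perfect 11th above the root.
A fourth above E uses the letter A, and the perfect 11th above E# is A#.

A#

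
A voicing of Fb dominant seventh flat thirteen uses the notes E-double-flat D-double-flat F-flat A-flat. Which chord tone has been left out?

Fb dominant seventh flat thirteen = F-flat, A-flat, C-flat, E-double-flat, D-double-flat. The voicing lacks the 5th (perfect 5th), C-flat.

C-flat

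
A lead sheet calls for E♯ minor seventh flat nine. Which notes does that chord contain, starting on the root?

E-sharp  G-sharp  B-sharp  D-sharp  F-sharp

E♯ minor seventh flat nine: minor seventh flat nine on E-sharp.
E-sharp — root
G-sharp — minor 3rd
B-sharp — perfect 5th
D-sharp — minor 7th
F-sharp — minor 9th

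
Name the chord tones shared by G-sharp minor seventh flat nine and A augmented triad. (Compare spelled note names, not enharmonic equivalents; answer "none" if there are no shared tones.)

G-sharp minor seventh flat nine = G-sharp, B, D-sharp, F-sharp, A.
A augmented triad = A, C-sharp, E-sharp.
Shared: A.

A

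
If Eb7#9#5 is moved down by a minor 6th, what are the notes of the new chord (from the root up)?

G – B – D♯ – F – A♯

A minor 6th down from E♭ is G, so the new chord is G dominant seventh sharp nine sharp five.
- root: G
- major 3rd: B
- augmented 5th: D♯
- minor 7th: F
- augmented 9th: A♯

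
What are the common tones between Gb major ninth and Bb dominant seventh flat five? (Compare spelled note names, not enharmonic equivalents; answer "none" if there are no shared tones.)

B♭ – A♭

Gb major ninth: G♭ B♭ D♭ F A♭
Bb dominant seventh flat five: B♭ D F♭ A♭
Common to both → B♭, A♭.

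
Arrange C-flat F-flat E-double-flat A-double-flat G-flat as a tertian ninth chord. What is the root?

F-flat

Stacking in thirds gives F-flat – A-double-flat – C-flat – E-double-flat – G-flat, so F-flat is the root — F-flat minor ninth.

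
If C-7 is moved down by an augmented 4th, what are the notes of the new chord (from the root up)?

Transposed root: C → G♭ (augmented 4th down). So we spell G♭ minor seventh:
- root: G♭
- minor 3rd: B𝄫
- perfect 5th: D♭
- minor 7th: F♭

G♭ – B𝄫 – D♭ – F♭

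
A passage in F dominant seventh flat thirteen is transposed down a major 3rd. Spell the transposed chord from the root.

D-flat – F – A-flat – C-flat – B-double-flat

F down a major 3rd → D-flat. New chord: D-flat dominant seventh flat thirteen.
root → D-flat
3rd (major 3rd) → F
5th (perfect 5th) → A-flat
7th (minor 7th) → C-flat
13th (minor 13th) → B-double-flat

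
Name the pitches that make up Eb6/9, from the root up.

Eb G Bb C F

Eb6/9: six-nine on Eb.
- root: Eb
- major 3rd: G
- perfect 5th: Bb
- major 6th: C
- major 9th: F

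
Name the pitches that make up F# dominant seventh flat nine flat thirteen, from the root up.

F# dominant seventh flat nine flat thirteen: dominant seventh flat nine flat thirteen on F#.
Root: F#
Major 3rd (3rd): A#
Perfect 5th (5th): C#
Minor 7th (7th): E
Minor 9th (9th): G
Minor 13th (13th): D

F#  A#  C#  E  G  D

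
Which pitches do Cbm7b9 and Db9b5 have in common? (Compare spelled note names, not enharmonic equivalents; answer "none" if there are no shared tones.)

Cb

Cbm7b9 = Cb, Ebb, Gb, Bbb, Dbb.
Db9b5 = Db, F, Abb, Cb, Eb.
Shared: Cb.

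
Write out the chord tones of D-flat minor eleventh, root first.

Root Db, quality minor eleventh:
root → Db
3rd (minor 3rd) → Fb
5th (perfect 5th) → Ab
7th (minor 7th) → Cb
9th (major 9th) → Eb
11th (perfect 11th) → Gb

Db, Fb, Ab, Cb, Eb, Gb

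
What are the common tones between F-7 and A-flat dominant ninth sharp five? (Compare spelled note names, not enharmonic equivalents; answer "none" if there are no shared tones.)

F-7 = F, Ab, C, Eb.
A-flat dominant ninth sharp five = Ab, C, E, Gb, Bb.
Shared: Ab, C.

Ab C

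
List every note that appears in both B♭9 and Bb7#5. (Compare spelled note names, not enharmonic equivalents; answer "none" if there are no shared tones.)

Bb, D, Ab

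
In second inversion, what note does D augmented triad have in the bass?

D augmented triad in root position is D–F#–A#.
Second inversion places the fifth in the bass, which is A#.

A#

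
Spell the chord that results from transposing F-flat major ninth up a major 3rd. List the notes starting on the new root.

Ab  C  Eb  G  Bb

Fb up a major 3rd → Ab. New chord: Ab major ninth.
- root: Ab
- major 3rd: C
- perfect 5th: Eb
- major 7th: G
- major 9th: Bb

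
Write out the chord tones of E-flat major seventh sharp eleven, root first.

E-flat, G, B-flat, D, A

E-flat major seventh sharp eleven: major seventh sharp eleven on E-flat.
Root: E-flat
Major 3rd (3rd): G
Perfect 5th (5th): B-flat
Major 7th (7th): D
Augmented 11th (11th): A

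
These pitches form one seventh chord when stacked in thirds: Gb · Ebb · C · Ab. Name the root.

Ab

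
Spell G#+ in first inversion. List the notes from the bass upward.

In root position, G#+ is G#–B#–D##.
First inversion puts the third (B#) in the bass.

B#, D##, G#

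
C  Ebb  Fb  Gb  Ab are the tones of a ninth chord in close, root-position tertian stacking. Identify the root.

Arranged so that each adjacent pair is a third by letter name: Fb – Ab – C – Ebb – Gb.
The bottom of that stack, Fb, is the root (this is Fb dominant ninth sharp five).

Fb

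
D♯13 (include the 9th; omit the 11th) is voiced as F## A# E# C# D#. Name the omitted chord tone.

B#

The full D♯13 chord is D#, F##, A#, C#, E#, B#.
Comparing with the voicing, the major 13th (13th) — B# — is absent.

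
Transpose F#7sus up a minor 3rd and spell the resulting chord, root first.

Transposed root: F♯ → A (minor 3rd up). So we spell A dominant seventh suspended fourth:
A — root
D — perfect 4th
E — perfect 5th
G — minor 7th

A, D, E, G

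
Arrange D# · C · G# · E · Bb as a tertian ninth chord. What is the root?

Stacking in thirds gives C – E – G# – Bb – D#, so C is the root — C dominant seventh sharp nine sharp five.

C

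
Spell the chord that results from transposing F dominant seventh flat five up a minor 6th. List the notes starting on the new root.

D-flat, F, A-double-flat, C-flat

F up a minor 6th → D-flat. New chord: D-flat dominant seventh flat five.
Root: D-flat
Major 3rd (3rd): F
Diminished 5th (5th): A-double-flat
Minor 7th (7th): C-flat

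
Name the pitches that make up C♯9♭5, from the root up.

C# – E# – G – B – D#

C♯9♭5: dominant ninth flat five on C#.
Root: C#
Major 3rd (3rd): E#
Diminished 5th (5th): G
Minor 7th (7th): B
Major 9th (9th): D#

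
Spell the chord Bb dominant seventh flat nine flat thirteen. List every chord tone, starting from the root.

Bb dominant seventh flat nine flat thirteen: dominant seventh flat nine flat thirteen on Bb.
Bb — root
D — major 3rd
F — perfect 5th
Ab — minor 7th
Cb — minor 9th
Gb — minor 13th

Bb – D – F – Ab – Cb – Gb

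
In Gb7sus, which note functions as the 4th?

Root of Gb7sus = Gb. The 4th is a perfect 4th: Gb up a perfect 4th → Cb.

Cb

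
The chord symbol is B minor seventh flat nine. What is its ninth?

B minor seventh flat nine is built on B; its 9th is a minor 9th above the root.
A second above B uses the letter C, and the minor 9th above B is C.

C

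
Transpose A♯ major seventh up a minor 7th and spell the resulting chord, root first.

Transposed root: A♯ → G♯ (minor 7th up). So we spell G♯ major seventh:
- root: G♯
- major 3rd: B♯
- perfect 5th: D♯
- major 7th: F𝄪

G♯  B♯  D♯  F𝄪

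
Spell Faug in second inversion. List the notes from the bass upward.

In root position, Faug is F–A–C#.
Second inversion puts the fifth (C#) in the bass.

C# – F – A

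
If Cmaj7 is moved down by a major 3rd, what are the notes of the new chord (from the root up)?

Ab, C, Eb, G

A major 3rd down from C is Ab, so the new chord is Ab major seventh.
Root: Ab
Major 3rd (3rd): C
Perfect 5th (5th): Eb
Major 7th (7th): G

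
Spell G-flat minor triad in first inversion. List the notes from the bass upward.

In root position, G-flat minor triad is Gb–Bbb–Db.
First inversion puts the third (Bbb) in the bass.

Bbb Db Gb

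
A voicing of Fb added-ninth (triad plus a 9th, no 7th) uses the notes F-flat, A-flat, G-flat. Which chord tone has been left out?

C-flat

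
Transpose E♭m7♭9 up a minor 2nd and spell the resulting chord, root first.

Transposed root: Eb → Fb (minor 2nd up). So we spell Fb minor seventh flat nine:
root → Fb
3rd (minor 3rd) → Abb
5th (perfect 5th) → Cb
7th (minor 7th) → Ebb
9th (minor 9th) → Gbb

Fb, Abb, Cb, Ebb, Gbb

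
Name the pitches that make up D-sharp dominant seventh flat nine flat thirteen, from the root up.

D-sharp dominant seventh flat nine flat thirteen: dominant seventh flat nine flat thirteen on D#.
Root: D#
Major 3rd (3rd): F##
Perfect 5th (5th): A#
Minor 7th (7th): C#
Minor 9th (9th): E
Minor 13th (13th): B

D#, F##, A#, C#, E, B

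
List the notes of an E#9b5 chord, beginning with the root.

E# – G## – B – D# – F##

E#9b5 is a dominant ninth flat five built on E#.
- root: E#
- major 3rd: G##
- diminished 5th: B
- minor 7th: D#
- major 9th: F##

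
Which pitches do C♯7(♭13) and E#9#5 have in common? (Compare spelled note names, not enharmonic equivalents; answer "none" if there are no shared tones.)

C♯7(♭13): C♯ E♯ G♯ B A
E#9#5: E♯ G𝄪 B𝄪 D♯ F𝄪
Common to both → E♯.

E♯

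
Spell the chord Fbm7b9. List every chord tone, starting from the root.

F♭ A𝄫 C♭ E𝄫 G𝄫

Fbm7b9 is a minor seventh flat nine built on F♭.
F♭ — root
A𝄫 — minor 3rd
C♭ — perfect 5th
E𝄫 — minor 7th
G𝄫 — minor 9th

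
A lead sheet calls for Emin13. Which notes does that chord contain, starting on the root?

E, G, B, D, F♯, A, C♯

Emin13: minor thirteenth on E.
root → E
3rd (minor 3rd) → G
5th (perfect 5th) → B
7th (minor 7th) → D
9th (major 9th) → F♯
11th (perfect 11th) → A
13th (major 13th) → C♯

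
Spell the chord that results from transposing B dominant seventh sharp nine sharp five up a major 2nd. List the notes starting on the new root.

C-sharp, E-sharp, G-double-sharp, B, D-double-sharp

Transposed root: B → C-sharp (major 2nd up). So we spell C-sharp dominant seventh sharp nine sharp five:
Root: C-sharp
Major 3rd (3rd): E-sharp
Augmented 5th (5th): G-double-sharp
Minor 7th (7th): B
Augmented 9th (9th): D-double-sharp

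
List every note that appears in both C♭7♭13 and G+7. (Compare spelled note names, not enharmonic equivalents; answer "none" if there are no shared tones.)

C♭7♭13: Cb Eb Gb Bbb Abb
G+7: G B D# F
Common to both → none.

none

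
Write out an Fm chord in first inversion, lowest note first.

Fm = F–Ab–C; first inversion → third (Ab) lowest.

Ab  C  F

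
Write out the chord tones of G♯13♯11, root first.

G#, B#, D#, F#, A#, C##, E#

G♯13♯11: dominant thirteenth sharp eleven on G#.
- root: G#
- major 3rd: B#
- perfect 5th: D#
- minor 7th: F#
- major 9th: A#
- augmented 11th: C##
- major 13th: E#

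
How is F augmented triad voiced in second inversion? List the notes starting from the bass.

C♯, F, A

In root position, F augmented triad is F–A–C♯.
Second inversion puts the fifth (C♯) in the bass.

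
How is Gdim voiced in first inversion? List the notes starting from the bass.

Bb – Db – G

Gdim = G–Bb–Db; first inversion → third (Bb) lowest.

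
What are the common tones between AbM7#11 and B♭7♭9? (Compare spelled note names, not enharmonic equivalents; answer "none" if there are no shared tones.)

Ab – D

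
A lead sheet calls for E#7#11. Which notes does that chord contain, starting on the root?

E♯, G𝄪, B♯, D♯, A𝄪

Root E♯, quality dominant seventh sharp eleven:
root → E♯
3rd (major 3rd) → G𝄪
5th (perfect 5th) → B♯
7th (minor 7th) → D♯
11th (augmented 11th) → A𝄪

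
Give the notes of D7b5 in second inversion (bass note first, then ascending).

In root position, D7b5 is D–F#–Ab–C.
Second inversion puts the fifth (Ab) in the bass.

Ab, C, D, F#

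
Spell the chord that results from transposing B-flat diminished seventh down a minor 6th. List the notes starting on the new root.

D, F, Ab, Cb

Bb down a minor 6th → D. New chord: D diminished seventh.
D — root
F — minor 3rd
Ab — diminished 5th
Cb — diminished 7th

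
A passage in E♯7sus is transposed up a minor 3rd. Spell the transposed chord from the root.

E# up a minor 3rd → G#. New chord: G# dominant seventh suspended fourth.
- root: G#
- perfect 4th: C#
- perfect 5th: D#
- minor 7th: F#

G#  C#  D#  F#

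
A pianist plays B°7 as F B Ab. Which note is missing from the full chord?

D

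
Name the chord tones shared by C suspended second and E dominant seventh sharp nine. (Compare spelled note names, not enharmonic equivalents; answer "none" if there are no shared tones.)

D

C suspended second: C D G
E dominant seventh sharp nine: E G-sharp B D F-double-sharp
Common to both → D.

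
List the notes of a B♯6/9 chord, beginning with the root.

B♯6/9: six-nine on B#.
- root: B#
- major 3rd: D##
- perfect 5th: F##
- major 6th: G##
- major 9th: C##

B#, D##, F##, G##, C##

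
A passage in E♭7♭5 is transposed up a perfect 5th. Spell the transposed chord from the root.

Bb, D, Fb, Ab

A perfect 5th up from Eb is Bb, so the new chord is Bb dominant seventh flat five.
root → Bb
3rd (major 3rd) → D
5th (diminished 5th) → Fb
7th (minor 7th) → Ab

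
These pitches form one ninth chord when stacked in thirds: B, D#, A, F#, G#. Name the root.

G#

Stacking in thirds gives G# – B – D# – F# – A, so G# is the root — G# minor seventh flat nine.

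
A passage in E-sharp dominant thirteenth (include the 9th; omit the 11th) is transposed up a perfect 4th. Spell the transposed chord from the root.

A perfect 4th up from E# is A#, so the new chord is A# dominant thirteenth.
root → A#
3rd (major 3rd) → C##
5th (perfect 5th) → E#
7th (minor 7th) → G#
9th (major 9th) → B#
13th (major 13th) → F##

A#, C##, E#, G#, B#, F##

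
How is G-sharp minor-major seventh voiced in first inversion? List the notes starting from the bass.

B D# F## G#

G-sharp minor-major seventh = G#–B–D#–F##; first inversion → third (B) lowest.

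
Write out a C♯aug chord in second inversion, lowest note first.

G𝄪 C♯ E♯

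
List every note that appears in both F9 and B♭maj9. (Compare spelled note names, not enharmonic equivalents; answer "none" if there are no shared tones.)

F – A – C

F9: F A C Eb G
B♭maj9: Bb D F A C
Common to both → F, A, C.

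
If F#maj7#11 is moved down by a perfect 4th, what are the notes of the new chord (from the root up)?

C#  E#  G#  B#  F##

A perfect 4th down from F# is C#, so the new chord is C# major seventh sharp eleven.
Root: C#
Major 3rd (3rd): E#
Perfect 5th (5th): G#
Major 7th (7th): B#
Augmented 11th (11th): F##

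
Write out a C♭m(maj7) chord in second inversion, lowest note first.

In root position, C♭m(maj7) is Cb–Ebb–Gb–Bb.
Second inversion puts the fifth (Gb) in the bass.

Gb  Bb  Cb  Ebb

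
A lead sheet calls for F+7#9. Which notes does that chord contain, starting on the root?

Root F, quality dominant seventh sharp nine sharp five:
F — root
A — major 3rd
C♯ — augmented 5th
E♭ — minor 7th
G♯ — augmented 9th

F, A, C♯, E♭, G♯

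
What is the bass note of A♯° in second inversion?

E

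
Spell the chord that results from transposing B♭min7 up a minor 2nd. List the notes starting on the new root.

Transposed root: Bb → Cb (minor 2nd up). So we spell Cb minor seventh:
- root: Cb
- minor 3rd: Ebb
- perfect 5th: Gb
- minor 7th: Bbb

Cb Ebb Gb Bbb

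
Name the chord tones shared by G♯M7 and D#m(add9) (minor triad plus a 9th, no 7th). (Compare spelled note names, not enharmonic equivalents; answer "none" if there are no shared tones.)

D#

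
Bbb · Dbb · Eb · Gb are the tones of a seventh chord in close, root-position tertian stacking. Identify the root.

Eb

Arranged so that each adjacent pair is a third by letter name: Eb – Gb – Bbb – Dbb.
The bottom of that stack, Eb, is the root (this is Eb diminished seventh).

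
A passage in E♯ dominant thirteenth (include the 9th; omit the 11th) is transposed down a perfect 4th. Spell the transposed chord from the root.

B-sharp D-double-sharp F-double-sharp A-sharp C-double-sharp G-double-sharp

A perfect 4th down from E-sharp is B-sharp, so the new chord is B-sharp dominant thirteenth.
B-sharp — root
D-double-sharp — major 3rd
F-double-sharp — perfect 5th
A-sharp — minor 7th
C-double-sharp — major 9th
G-double-sharp — major 13th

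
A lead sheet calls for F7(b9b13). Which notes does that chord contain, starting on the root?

F – A – C – Eb – Gb – Db

F7(b9b13) is a dominant seventh flat nine flat thirteen built on F.
- root: F
- major 3rd: A
- perfect 5th: C
- minor 7th: Eb
- minor 9th: Gb
- minor 13th: Db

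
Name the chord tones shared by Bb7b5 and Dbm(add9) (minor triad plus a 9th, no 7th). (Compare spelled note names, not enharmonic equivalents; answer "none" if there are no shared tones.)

Fb  Ab

Bb7b5: Bb D Fb Ab
Dbm(add9): Db Fb Ab Eb
Common to both → Fb, Ab.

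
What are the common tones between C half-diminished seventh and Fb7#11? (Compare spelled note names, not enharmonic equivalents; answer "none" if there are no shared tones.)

Bb

C half-diminished seventh = C, Eb, Gb, Bb.
Fb7#11 = Fb, Ab, Cb, Ebb, Bb.
Shared: Bb.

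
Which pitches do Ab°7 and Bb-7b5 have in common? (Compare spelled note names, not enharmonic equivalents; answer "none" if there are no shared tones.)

Ab°7: Ab Cb Ebb Gbb
Bb-7b5: Bb Db Fb Ab
Common to both → Ab.

Ab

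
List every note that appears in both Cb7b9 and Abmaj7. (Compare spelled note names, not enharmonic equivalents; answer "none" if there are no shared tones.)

Cb7b9: Cb Eb Gb Bbb Dbb
Abmaj7: Ab C Eb G
Common to both → Eb.

Eb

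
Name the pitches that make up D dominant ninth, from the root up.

D dominant ninth is a dominant ninth built on D.
root → D
3rd (major 3rd) → F-sharp
5th (perfect 5th) → A
7th (minor 7th) → C
9th (major 9th) → E

D – F-sharp – A – C – E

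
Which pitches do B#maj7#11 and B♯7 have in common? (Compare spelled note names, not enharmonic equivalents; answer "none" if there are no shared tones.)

B#maj7#11 = B♯, D𝄪, F𝄪, A𝄪, E𝄪.
B♯7 = B♯, D𝄪, F𝄪, A♯.
Shared: B♯, D𝄪, F𝄪.

B♯, D𝄪, F𝄪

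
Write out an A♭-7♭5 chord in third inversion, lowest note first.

Gb, Ab, Cb, Ebb

In root position, A♭-7♭5 is Ab–Cb–Ebb–Gb.
Third inversion puts the seventh (Gb) in the bass.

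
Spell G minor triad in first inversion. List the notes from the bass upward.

Bb, D, G

In root position, G minor triad is G–Bb–D.
First inversion puts the third (Bb) in the bass.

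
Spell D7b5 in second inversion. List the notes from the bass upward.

In root position, D7b5 is D–F#–Ab–C.
Second inversion puts the fifth (Ab) in the bass.

Ab  C  D  F#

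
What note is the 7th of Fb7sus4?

Root of Fb7sus4 = Fb. The 7th is a minor 7th: Fb up a minor 7th → Ebb.

Ebb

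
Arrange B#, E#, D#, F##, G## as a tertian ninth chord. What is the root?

Stacking in thirds gives E# – G## – B# – D# – F##, so E# is the root — E# dominant ninth.

E#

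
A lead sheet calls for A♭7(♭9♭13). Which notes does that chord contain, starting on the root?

Ab – C – Eb – Gb – Bbb – Fb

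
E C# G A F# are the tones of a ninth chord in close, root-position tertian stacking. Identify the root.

F#

Arranged so that each adjacent pair is a third by letter name: F# – A – C# – E – G.
The bottom of that stack, F#, is the root (this is F# minor seventh flat nine).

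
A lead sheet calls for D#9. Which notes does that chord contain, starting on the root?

D♯  F𝄪  A♯  C♯  E♯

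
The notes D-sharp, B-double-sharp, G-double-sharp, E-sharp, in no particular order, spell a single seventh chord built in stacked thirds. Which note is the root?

E-sharp

Arranged so that each adjacent pair is a third by letter name: E-sharp – G-double-sharp – B-double-sharp – D-sharp.
The bottom of that stack, E-sharp, is the root (this is E-sharp augmented seventh).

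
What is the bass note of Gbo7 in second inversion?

Dbb

Gbo7 in root position is Gb–Bbb–Dbb–Fbb.
Second inversion places the fifth in the bass, which is Dbb.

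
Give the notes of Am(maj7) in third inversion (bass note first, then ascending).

Am(maj7) = A–C–E–G♯; third inversion → seventh (G♯) lowest.

G♯ A C E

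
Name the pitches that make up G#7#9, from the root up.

G♯ – B♯ – D♯ – F♯ – A𝄪

Root G♯, quality dominant seventh sharp nine:
root → G♯
3rd (major 3rd) → B♯
5th (perfect 5th) → D♯
7th (minor 7th) → F♯
9th (augmented 9th) → A𝄪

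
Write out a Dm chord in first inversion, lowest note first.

F  A  D

Dm = D–F–A; first inversion → third (F) lowest.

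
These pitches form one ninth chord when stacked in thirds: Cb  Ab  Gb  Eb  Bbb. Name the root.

Stacking in thirds gives Ab – Cb – Eb – Gb – Bbb, so Ab is the root — Ab minor seventh flat nine.

Ab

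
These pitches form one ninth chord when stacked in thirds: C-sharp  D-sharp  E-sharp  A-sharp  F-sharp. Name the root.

D-sharp

Stacking in thirds gives D-sharp – F-sharp – A-sharp – C-sharp – E-sharp, so D-sharp is the root — D-sharp minor ninth.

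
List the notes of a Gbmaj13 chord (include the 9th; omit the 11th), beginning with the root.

Gb  Bb  Db  F  Ab  Eb

Root Gb, quality major thirteenth:
Gb — root
Bb — major 3rd
Db — perfect 5th
F — major 7th
Ab — major 9th
Eb — major 13th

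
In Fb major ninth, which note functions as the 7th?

E-flat

Fb major ninth is built on F-flat; its 7th is a major 7th above the root.
A seventh above F uses the letter E, and the major 7th above F-flat is E-flat.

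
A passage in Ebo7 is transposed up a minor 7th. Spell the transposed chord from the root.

Db Fb Abb Cbb

Transposed root: Eb → Db (minor 7th up). So we spell Db diminished seventh:
- root: Db
- minor 3rd: Fb
- diminished 5th: Abb
- diminished 7th: Cbb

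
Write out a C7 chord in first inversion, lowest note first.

In root position, C7 is C–E–G–Bb.
First inversion puts the third (E) in the bass.

E G Bb C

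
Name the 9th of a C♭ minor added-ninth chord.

D-flat

Root of C♭ minor added-ninth = C-flat. The 9th is a major 9th: C-flat up a major 9th → D-flat.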